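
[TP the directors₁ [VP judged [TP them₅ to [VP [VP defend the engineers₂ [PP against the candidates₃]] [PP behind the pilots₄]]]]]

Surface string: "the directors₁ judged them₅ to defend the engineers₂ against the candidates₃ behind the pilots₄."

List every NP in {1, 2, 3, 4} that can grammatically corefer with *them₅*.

*them* is a pronoun, so Principle B applies: it must be free in its binding domain.
Binding domain of *them₅*: the matrix TP, whose subject is the directors₁.
*the directors₁* c-commands the pronoun within its binding domain → coindexation would violate Principle B.
*the engineers₂*: the pronoun c-commands this R-expression → coindexation would violate Principle C on *the engineers₂*.
*the candidates₃*: the pronoun c-commands this R-expression → coindexation would violate Principle C on *the candidates₃*.
*the pilots₄*: the pronoun c-commands this R-expression → coindexation would violate Principle C on *the pilots₄*.

none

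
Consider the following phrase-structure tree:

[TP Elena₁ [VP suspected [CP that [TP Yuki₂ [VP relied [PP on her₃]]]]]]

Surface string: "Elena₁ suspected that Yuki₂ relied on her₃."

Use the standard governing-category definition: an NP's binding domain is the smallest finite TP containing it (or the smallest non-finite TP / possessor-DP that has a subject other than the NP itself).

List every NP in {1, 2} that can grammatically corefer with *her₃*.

*her* is a pronoun, so Principle B applies: it must be free in its binding domain.
Binding domain of *her₃*: the embedded TP, whose subject is Yuki₂.
*Elena₁* c-commands the pronoun but from outside its binding domain, and is not c-commanded by it → coindexation permitted.
*Yuki₂* c-commands the pronoun within its binding domain → coindexation would violate Principle B.

{1}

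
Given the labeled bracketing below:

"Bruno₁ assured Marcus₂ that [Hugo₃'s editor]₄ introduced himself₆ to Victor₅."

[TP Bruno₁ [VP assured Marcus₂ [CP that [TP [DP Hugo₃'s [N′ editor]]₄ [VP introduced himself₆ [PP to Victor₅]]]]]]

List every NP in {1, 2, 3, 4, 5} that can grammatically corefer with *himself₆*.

{4}

*himself* is an anaphor, so Principle A applies: it must be bound in its binding domain.
Binding domain of *himself₆*: the embedded TP, whose subject is [Hugo₃'s editor]₄.
*Bruno₁* c-commands the anaphor but is outside its binding domain → cannot satisfy Principle A.
*Marcus₂* c-commands the anaphor but is outside its binding domain → cannot satisfy Principle A.
*Hugo₃* does not c-command the anaphor → cannot bind it.
*[Hugo₃'s editor]₄* c-commands the anaphor within its binding domain → licit binder.
*Victor₅* does not c-command the anaphor → cannot bind it.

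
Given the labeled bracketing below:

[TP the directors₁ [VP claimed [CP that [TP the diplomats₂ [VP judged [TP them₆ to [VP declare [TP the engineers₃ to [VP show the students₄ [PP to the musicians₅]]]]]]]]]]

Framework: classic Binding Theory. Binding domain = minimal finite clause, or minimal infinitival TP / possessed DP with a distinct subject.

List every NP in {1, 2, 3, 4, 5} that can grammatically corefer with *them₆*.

{1}

*them* is a pronoun, so Principle B applies: it must be free in its binding domain.
Binding domain of *them₆*: the embedded TP, whose subject is the diplomats₂.
*the directors₁* c-commands the pronoun but from outside its binding domain, and is not c-commanded by it → coindexation permitted.
*the diplomats₂* c-commands the pronoun within its binding domain → coindexation would violate Principle B.
*the engineers₃*: the pronoun c-commands this R-expression → coindexation would violate Principle C on *the engineers₃*.
*the students₄*: the pronoun c-commands this R-expression → coindexation would violate Principle C on *the students₄*.
*the musicians₅*: the pronoun c-commands this R-expression → coindexation would violate Principle C on *the musicians₅*.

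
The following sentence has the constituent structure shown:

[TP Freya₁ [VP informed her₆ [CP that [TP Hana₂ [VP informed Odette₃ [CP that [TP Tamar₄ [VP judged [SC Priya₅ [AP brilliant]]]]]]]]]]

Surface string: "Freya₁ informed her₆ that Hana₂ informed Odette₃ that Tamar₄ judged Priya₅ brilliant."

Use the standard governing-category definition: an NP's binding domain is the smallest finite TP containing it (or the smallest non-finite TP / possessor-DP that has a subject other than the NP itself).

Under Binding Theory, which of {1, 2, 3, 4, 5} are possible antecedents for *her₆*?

none

*her* is a pronoun, so Principle B applies: it must be free in its binding domain.
Binding domain of *her₆*: the matrix TP, whose subject is Freya₁.
*Freya₁* c-commands the pronoun within its binding domain → coindexation would violate Principle B.
*Hana₂*: the pronoun c-commands this R-expression → coindexation would violate Principle C on *Hana₂*.
*Odette₃*: the pronoun c-commands this R-expression → coindexation would violate Principle C on *Odette₃*.
*Tamar₄*: the pronoun c-commands this R-expression → coindexation would violate Principle C on *Tamar₄*.
*Priya₅*: the pronoun c-commands this R-expression → coindexation would violate Principle C on *Priya₅*.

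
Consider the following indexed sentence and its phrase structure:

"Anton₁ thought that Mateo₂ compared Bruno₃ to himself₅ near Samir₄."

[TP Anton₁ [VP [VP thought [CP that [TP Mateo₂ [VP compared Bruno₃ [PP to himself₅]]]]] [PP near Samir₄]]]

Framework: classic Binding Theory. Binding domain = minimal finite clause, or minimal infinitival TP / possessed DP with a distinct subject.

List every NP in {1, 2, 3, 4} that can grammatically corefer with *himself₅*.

{2, 3}

*himself* is an anaphor, so Principle A applies: it must be bound in its binding domain.
Binding domain of *himself₅*: the embedded TP, whose subject is Mateo₂.
*Anton₁* c-commands the anaphor but is outside its binding domain → cannot satisfy Principle A.
*Mateo₂* c-commands the anaphor within its binding domain → licit binder.
*Bruno₃* c-commands the anaphor within its binding domain → licit binder.
*Samir₄* does not c-command the anaphor → cannot bind it.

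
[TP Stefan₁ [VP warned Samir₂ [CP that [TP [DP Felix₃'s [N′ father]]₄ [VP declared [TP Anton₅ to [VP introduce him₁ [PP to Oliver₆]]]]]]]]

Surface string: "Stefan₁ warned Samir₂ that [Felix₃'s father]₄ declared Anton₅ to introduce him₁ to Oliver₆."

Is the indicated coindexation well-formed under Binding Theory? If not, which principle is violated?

grammatical

The two coindexed NPs are *Stefan₁* and *him₁*.
*him₁* is a pronoun; its binding domain is the embedded TP, whose subject is Anton₅. Within that domain it is c-commanded only by *Anton₅*, which carries a different index — the pronoun is free locally, so Principle B holds.
*Stefan₁* is an R-expression; *him₁* does not c-command it, and no other NP shares its index, so Principle C is satisfied.
All principles are respected.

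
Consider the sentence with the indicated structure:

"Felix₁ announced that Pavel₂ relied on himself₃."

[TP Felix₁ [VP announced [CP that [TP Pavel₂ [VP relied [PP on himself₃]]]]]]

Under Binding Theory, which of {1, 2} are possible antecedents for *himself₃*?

*himself* is an anaphor, so Principle A applies: it must be bound in its binding domain.
Binding domain of *himself₃*: the embedded TP, whose subject is Pavel₂.
*Felix₁* c-commands the anaphor but is outside its binding domain → cannot satisfy Principle A.
*Pavel₂* c-commands the anaphor within its binding domain → licit binder.

{2}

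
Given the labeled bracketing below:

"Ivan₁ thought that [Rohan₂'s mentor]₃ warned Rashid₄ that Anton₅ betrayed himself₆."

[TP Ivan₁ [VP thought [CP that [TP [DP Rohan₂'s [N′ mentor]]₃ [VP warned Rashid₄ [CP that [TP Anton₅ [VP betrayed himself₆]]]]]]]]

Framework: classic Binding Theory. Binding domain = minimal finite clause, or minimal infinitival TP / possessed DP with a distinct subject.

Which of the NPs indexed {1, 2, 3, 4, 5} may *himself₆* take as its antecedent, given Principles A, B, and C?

{5}

*himself* is an anaphor, so Principle A applies: it must be bound in its binding domain.
Binding domain of *himself₆*: the embedded TP, whose subject is Anton₅.
*Ivan₁* c-commands the anaphor but is outside its binding domain → cannot satisfy Principle A.
*Rohan₂* does not c-command the anaphor → cannot bind it.
*[Rohan₂'s mentor]₃* c-commands the anaphor but is outside its binding domain → cannot satisfy Principle A.
*Rashid₄* c-commands the anaphor but is outside its binding domain → cannot satisfy Principle A.
*Anton₅* c-commands the anaphor within its binding domain → licit binder.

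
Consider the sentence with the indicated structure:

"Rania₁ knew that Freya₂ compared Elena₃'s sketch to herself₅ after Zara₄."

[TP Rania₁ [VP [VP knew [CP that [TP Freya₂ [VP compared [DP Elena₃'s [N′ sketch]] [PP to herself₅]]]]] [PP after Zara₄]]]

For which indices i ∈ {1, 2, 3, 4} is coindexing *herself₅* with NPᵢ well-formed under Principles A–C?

{2}

*herself* is an anaphor, so Principle A applies: it must be bound in its binding domain.
Binding domain of *herself₅*: the embedded TP, whose subject is Freya₂.
*Rania₁* c-commands the anaphor but is outside its binding domain → cannot satisfy Principle A.
*Freya₂* c-commands the anaphor within its binding domain → licit binder.
*Elena₃* does not c-command the anaphor → cannot bind it.
*Zara₄* does not c-command the anaphor → cannot bind it.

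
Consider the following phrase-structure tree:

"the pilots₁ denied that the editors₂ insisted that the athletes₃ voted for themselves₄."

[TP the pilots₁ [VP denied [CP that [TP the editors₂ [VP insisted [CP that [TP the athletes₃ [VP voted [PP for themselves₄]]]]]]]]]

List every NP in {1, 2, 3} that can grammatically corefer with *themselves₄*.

*themselves* is an anaphor, so Principle A applies: it must be bound in its binding domain.
Binding domain of *themselves₄*: the embedded TP, whose subject is the athletes₃.
*the pilots₁* c-commands the anaphor but is outside its binding domain → cannot satisfy Principle A.
*the editors₂* c-commands the anaphor but is outside its binding domain → cannot satisfy Principle A.
*the athletes₃* c-commands the anaphor within its binding domain → licit binder.

{3}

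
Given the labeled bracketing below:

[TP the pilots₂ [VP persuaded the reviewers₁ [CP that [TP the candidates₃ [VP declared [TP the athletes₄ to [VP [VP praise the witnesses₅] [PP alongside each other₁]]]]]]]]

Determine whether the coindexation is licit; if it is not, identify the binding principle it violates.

The two coindexed NPs are *the reviewers₁* and *each other₁*.
*each other₁* is an anaphor. Principle A requires it to be bound within its binding domain — the embedded TP, whose subject is the athletes₄.
Within that domain it is c-commanded by *the athletes₄*, which does not share its index.
*the reviewers₁* does c-command the anaphor, but from outside its binding domain.
The anaphor is unbound in its domain → Principle A violation.

Principle A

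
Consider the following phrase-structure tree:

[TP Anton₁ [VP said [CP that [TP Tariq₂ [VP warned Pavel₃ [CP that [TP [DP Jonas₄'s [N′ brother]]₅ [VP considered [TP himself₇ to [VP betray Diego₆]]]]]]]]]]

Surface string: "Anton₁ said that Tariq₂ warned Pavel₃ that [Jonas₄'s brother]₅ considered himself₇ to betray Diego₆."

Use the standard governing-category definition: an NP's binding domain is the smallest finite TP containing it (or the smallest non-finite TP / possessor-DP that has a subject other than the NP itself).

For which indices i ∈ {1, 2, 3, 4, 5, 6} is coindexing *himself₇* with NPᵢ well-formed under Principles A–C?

*himself* is an anaphor, so Principle A applies: it must be bound in its binding domain.
Binding domain of *himself₇*: the embedded TP, whose subject is [Jonas₄'s brother]₅.
*Anton₁* c-commands the anaphor but is outside its binding domain → cannot satisfy Principle A.
*Tariq₂* c-commands the anaphor but is outside its binding domain → cannot satisfy Principle A.
*Pavel₃* c-commands the anaphor but is outside its binding domain → cannot satisfy Principle A.
*Jonas₄* does not c-command the anaphor → cannot bind it.
*[Jonas₄'s brother]₅* c-commands the anaphor within its binding domain → licit binder.
*Diego₆* does not c-command the anaphor → cannot bind it.

{5}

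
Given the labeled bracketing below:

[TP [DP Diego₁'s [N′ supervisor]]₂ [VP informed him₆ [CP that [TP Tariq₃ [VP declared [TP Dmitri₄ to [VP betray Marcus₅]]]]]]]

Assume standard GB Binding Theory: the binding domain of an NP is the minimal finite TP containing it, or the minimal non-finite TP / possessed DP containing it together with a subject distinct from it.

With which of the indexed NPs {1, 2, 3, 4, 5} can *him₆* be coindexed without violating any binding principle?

*him* is a pronoun, so Principle B applies: it must be free in its binding domain.
Binding domain of *him₆*: the matrix TP, whose subject is [Diego₁'s supervisor]₂.
*Diego₁* and the pronoun do not c-command one another → neither Principle B nor Principle C is at stake; coindexation permitted.
*[Diego₁'s supervisor]₂* c-commands the pronoun within its binding domain → coindexation would violate Principle B.
*Tariq₃*: the pronoun c-commands this R-expression → coindexation would violate Principle C on *Tariq₃*.
*Dmitri₄*: the pronoun c-commands this R-expression → coindexation would violate Principle C on *Dmitri₄*.
*Marcus₅*: the pronoun c-commands this R-expression → coindexation would violate Principle C on *Marcus₅*.

{1}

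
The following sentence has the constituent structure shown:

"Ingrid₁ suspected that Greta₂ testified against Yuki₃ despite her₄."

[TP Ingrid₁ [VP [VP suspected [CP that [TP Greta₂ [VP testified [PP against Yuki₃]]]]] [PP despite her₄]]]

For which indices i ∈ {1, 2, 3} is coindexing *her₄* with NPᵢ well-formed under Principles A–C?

{2, 3}

*her* is a pronoun, so Principle B applies: it must be free in its binding domain.
Binding domain of *her₄*: the matrix TP, whose subject is Ingrid₁.
*Ingrid₁* c-commands the pronoun within its binding domain → coindexation would violate Principle B.
*Greta₂* and the pronoun do not c-command one another → neither Principle B nor Principle C is at stake; coindexation permitted.
*Yuki₃* and the pronoun do not c-command one another → neither Principle B nor Principle C is at stake; coindexation permitted.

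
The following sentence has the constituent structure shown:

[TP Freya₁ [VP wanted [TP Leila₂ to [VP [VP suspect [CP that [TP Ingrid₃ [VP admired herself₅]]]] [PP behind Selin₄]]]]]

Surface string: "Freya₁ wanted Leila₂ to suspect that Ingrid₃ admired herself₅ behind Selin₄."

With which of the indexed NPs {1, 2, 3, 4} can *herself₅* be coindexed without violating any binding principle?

*herself* is an anaphor, so Principle A applies: it must be bound in its binding domain.
Binding domain of *herself₅*: the embedded TP, whose subject is Ingrid₃.
*Freya₁* c-commands the anaphor but is outside its binding domain → cannot satisfy Principle A.
*Leila₂* c-commands the anaphor but is outside its binding domain → cannot satisfy Principle A.
*Ingrid₃* c-commands the anaphor within its binding domain → licit binder.
*Selin₄* does not c-command the anaphor → cannot bind it.

{3}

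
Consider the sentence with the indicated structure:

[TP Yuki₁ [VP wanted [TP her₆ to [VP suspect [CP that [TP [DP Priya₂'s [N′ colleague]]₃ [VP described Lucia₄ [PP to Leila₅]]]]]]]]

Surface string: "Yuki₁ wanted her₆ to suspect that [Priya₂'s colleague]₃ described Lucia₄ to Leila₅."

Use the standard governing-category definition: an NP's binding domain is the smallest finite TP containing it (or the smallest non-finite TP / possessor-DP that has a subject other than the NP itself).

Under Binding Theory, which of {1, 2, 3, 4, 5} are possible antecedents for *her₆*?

*her* is a pronoun, so Principle B applies: it must be free in its binding domain.
Binding domain of *her₆*: the matrix TP, whose subject is Yuki₁.
*Yuki₁* c-commands the pronoun within its binding domain → coindexation would violate Principle B.
*Priya₂*: the pronoun c-commands this R-expression → coindexation would violate Principle C on *Priya₂*.
*[Priya₂'s colleague]₃*: the pronoun c-commands this R-expression → coindexation would violate Principle C on *[Priya₂'s colleague]₃*.
*Lucia₄*: the pronoun c-commands this R-expression → coindexation would violate Principle C on *Lucia₄*.
*Leila₅*: the pronoun c-commands this R-expression → coindexation would violate Principle C on *Leila₅*.

none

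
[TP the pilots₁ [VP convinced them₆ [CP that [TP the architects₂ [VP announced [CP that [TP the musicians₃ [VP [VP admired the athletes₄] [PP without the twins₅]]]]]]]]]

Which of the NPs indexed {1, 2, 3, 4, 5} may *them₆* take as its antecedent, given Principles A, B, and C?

*them* is a pronoun, so Principle B applies: it must be free in its binding domain.
Binding domain of *them₆*: the matrix TP, whose subject is the pilots₁.
*the pilots₁* c-commands the pronoun within its binding domain → coindexation would violate Principle B.
*the architects₂*: the pronoun c-commands this R-expression → coindexation would violate Principle C on *the architects₂*.
*the musicians₃*: the pronoun c-commands this R-expression → coindexation would violate Principle C on *the musicians₃*.
*the athletes₄*: the pronoun c-commands this R-expression → coindexation would violate Principle C on *the athletes₄*.
*the twins₅*: the pronoun c-commands this R-expression → coindexation would violate Principle C on *the twins₅*.

none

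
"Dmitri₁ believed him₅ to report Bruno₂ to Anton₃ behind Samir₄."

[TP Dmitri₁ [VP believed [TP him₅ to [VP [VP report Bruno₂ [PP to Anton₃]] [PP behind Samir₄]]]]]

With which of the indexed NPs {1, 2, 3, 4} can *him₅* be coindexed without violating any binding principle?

none

*him* is a pronoun, so Principle B applies: it must be free in its binding domain.
Binding domain of *him₅*: the matrix TP, whose subject is Dmitri₁.
*Dmitri₁* c-commands the pronoun within its binding domain → coindexation would violate Principle B.
*Bruno₂*: the pronoun c-commands this R-expression → coindexation would violate Principle C on *Bruno₂*.
*Anton₃*: the pronoun c-commands this R-expression → coindexation would violate Principle C on *Anton₃*.
*Samir₄*: the pronoun c-commands this R-expression → coindexation would violate Principle C on *Samir₄*.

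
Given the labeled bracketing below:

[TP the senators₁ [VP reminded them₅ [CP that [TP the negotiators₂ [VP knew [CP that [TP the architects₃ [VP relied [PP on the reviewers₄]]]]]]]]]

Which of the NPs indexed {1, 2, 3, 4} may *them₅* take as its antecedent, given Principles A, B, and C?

*them* is a pronoun, so Principle B applies: it must be free in its binding domain.
Binding domain of *them₅*: the matrix TP, whose subject is the senators₁.
*the senators₁* c-commands the pronoun within its binding domain → coindexation would violate Principle B.
*the negotiators₂*: the pronoun c-commands this R-expression → coindexation would violate Principle C on *the negotiators₂*.
*the architects₃*: the pronoun c-commands this R-expression → coindexation would violate Principle C on *the architects₃*.
*the reviewers₄*: the pronoun c-commands this R-expression → coindexation would violate Principle C on *the reviewers₄*.

none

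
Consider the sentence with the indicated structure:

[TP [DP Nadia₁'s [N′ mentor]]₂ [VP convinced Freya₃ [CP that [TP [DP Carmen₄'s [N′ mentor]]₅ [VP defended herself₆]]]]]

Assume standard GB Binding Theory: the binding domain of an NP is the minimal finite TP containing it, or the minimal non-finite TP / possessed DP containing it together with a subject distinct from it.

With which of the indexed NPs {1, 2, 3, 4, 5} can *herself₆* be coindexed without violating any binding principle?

*herself* is an anaphor, so Principle A applies: it must be bound in its binding domain.
Binding domain of *herself₆*: the embedded TP, whose subject is [Carmen₄'s mentor]₅.
*Nadia₁* does not c-command the anaphor → cannot bind it.
*[Nadia₁'s mentor]₂* c-commands the anaphor but is outside its binding domain → cannot satisfy Principle A.
*Freya₃* c-commands the anaphor but is outside its binding domain → cannot satisfy Principle A.
*Carmen₄* does not c-command the anaphor → cannot bind it.
*[Carmen₄'s mentor]₅* c-commands the anaphor within its binding domain → licit binder.

{5}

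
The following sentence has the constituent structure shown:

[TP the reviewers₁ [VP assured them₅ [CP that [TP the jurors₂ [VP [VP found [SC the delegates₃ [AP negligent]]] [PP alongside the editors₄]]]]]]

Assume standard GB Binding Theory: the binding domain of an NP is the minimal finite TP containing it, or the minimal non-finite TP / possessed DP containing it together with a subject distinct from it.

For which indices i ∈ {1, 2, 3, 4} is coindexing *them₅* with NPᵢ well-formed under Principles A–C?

none

*them* is a pronoun, so Principle B applies: it must be free in its binding domain.
Binding domain of *them₅*: the matrix TP, whose subject is the reviewers₁.
*the reviewers₁* c-commands the pronoun within its binding domain → coindexation would violate Principle B.
*the jurors₂*: the pronoun c-commands this R-expression → coindexation would violate Principle C on *the jurors₂*.
*the delegates₃*: the pronoun c-commands this R-expression → coindexation would violate Principle C on *the delegates₃*.
*the editors₄*: the pronoun c-commands this R-expression → coindexation would violate Principle C on *the editors₄*.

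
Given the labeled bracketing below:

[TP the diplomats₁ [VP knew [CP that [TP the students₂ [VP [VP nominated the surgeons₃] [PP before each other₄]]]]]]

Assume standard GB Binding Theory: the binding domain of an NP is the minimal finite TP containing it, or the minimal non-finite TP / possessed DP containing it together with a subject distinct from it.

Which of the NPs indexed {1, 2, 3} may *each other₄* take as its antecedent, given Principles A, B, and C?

*each other* is an anaphor, so Principle A applies: it must be bound in its binding domain.
Binding domain of *each other₄*: the embedded TP, whose subject is the students₂.
*the diplomats₁* c-commands the anaphor but is outside its binding domain → cannot satisfy Principle A.
*the students₂* c-commands the anaphor within its binding domain → licit binder.
*the surgeons₃* does not c-command the anaphor → cannot bind it.

{2}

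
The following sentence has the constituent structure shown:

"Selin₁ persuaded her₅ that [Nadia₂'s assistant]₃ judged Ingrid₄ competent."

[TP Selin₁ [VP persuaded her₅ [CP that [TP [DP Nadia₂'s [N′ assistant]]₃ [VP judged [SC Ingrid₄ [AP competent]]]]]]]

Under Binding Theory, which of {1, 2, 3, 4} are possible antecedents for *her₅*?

*her* is a pronoun, so Principle B applies: it must be free in its binding domain.
Binding domain of *her₅*: the matrix TP, whose subject is Selin₁.
*Selin₁* c-commands the pronoun within its binding domain → coindexation would violate Principle B.
*Nadia₂*: the pronoun c-commands this R-expression → coindexation would violate Principle C on *Nadia₂*.
*[Nadia₂'s assistant]₃*: the pronoun c-commands this R-expression → coindexation would violate Principle C on *[Nadia₂'s assistant]₃*.
*Ingrid₄*: the pronoun c-commands this R-expression → coindexation would violate Principle C on *Ingrid₄*.

none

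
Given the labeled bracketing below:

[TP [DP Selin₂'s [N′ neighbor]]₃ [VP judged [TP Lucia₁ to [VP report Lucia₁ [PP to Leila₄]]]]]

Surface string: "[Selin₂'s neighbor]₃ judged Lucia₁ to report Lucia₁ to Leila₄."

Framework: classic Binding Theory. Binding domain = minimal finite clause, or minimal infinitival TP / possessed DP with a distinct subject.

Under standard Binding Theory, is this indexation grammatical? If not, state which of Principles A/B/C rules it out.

Principle C

The two coindexed NPs are *Lucia₁* (the lower occurrence) and *Lucia₁* (the higher occurrence).
*Lucia₁* (the lower occurrence) is an R-expression. Principle C requires it to be free everywhere.
*Lucia₁* (the higher occurrence) c-commands it and carries the same index.
The R-expression is bound → Principle C violation.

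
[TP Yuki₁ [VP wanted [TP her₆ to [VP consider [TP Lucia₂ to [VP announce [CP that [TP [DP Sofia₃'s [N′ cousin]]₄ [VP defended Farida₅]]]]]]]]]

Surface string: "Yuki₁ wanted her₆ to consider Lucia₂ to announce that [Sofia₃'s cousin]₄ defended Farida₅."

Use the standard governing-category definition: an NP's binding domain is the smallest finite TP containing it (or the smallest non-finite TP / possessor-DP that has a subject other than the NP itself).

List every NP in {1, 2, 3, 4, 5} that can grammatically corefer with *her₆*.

none

*her* is a pronoun, so Principle B applies: it must be free in its binding domain.
Binding domain of *her₆*: the matrix TP, whose subject is Yuki₁.
*Yuki₁* c-commands the pronoun within its binding domain → coindexation would violate Principle B.
*Lucia₂*: the pronoun c-commands this R-expression → coindexation would violate Principle C on *Lucia₂*.
*Sofia₃*: the pronoun c-commands this R-expression → coindexation would violate Principle C on *Sofia₃*.
*[Sofia₃'s cousin]₄*: the pronoun c-commands this R-expression → coindexation would violate Principle C on *[Sofia₃'s cousin]₄*.
*Farida₅*: the pronoun c-commands this R-expression → coindexation would violate Principle C on *Farida₅*.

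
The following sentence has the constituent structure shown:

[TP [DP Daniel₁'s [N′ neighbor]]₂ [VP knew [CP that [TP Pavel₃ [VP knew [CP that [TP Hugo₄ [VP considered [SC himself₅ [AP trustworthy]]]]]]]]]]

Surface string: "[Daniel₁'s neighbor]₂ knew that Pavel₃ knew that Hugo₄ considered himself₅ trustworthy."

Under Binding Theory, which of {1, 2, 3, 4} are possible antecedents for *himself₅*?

*himself* is an anaphor, so Principle A applies: it must be bound in its binding domain.
Binding domain of *himself₅*: the embedded TP, whose subject is Hugo₄.
*Daniel₁* does not c-command the anaphor → cannot bind it.
*[Daniel₁'s neighbor]₂* c-commands the anaphor but is outside its binding domain → cannot satisfy Principle A.
*Pavel₃* c-commands the anaphor but is outside its binding domain → cannot satisfy Principle A.
*Hugo₄* c-commands the anaphor within its binding domain → licit binder.

{4}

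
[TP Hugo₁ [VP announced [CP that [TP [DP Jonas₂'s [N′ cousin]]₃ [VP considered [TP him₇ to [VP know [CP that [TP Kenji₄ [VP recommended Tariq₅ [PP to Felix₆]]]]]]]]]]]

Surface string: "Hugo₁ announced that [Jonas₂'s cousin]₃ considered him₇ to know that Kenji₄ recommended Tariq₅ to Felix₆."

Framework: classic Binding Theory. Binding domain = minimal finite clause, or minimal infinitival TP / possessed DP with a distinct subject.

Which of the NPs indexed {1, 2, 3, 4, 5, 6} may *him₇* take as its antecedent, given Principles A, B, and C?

*him* is a pronoun, so Principle B applies: it must be free in its binding domain.
Binding domain of *him₇*: the embedded TP, whose subject is [Jonas₂'s cousin]₃.
*Hugo₁* c-commands the pronoun but from outside its binding domain, and is not c-commanded by it → coindexation permitted.
*Jonas₂* and the pronoun do not c-command one another → neither Principle B nor Principle C is at stake; coindexation permitted.
*[Jonas₂'s cousin]₃* c-commands the pronoun within its binding domain → coindexation would violate Principle B.
*Kenji₄*: the pronoun c-commands this R-expression → coindexation would violate Principle C on *Kenji₄*.
*Tariq₅*: the pronoun c-commands this R-expression → coindexation would violate Principle C on *Tariq₅*.
*Felix₆*: the pronoun c-commands this R-expression → coindexation would violate Principle C on *Felix₆*.

{1, 2}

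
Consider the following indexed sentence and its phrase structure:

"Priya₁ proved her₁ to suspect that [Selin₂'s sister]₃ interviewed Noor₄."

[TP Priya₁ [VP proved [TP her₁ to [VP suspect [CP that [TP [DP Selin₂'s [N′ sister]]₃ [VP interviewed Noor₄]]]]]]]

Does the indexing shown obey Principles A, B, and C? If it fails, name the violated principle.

The two coindexed NPs are *Priya₁* and *her₁*.
*her₁* is a pronoun. Its binding domain is the matrix TP, whose subject is Priya₁.
*Priya₁* c-commands it within that domain and carries the same index.
The pronoun is locally bound → Principle B violation.

Principle B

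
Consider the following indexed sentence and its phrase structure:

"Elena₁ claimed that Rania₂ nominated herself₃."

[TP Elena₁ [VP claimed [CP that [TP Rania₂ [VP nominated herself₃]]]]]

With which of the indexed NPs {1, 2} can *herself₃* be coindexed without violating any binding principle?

{2}

*herself* is an anaphor, so Principle A applies: it must be bound in its binding domain.
Binding domain of *herself₃*: the embedded TP, whose subject is Rania₂.
*Elena₁* c-commands the anaphor but is outside its binding domain → cannot satisfy Principle A.
*Rania₂* c-commands the anaphor within its binding domain → licit binder.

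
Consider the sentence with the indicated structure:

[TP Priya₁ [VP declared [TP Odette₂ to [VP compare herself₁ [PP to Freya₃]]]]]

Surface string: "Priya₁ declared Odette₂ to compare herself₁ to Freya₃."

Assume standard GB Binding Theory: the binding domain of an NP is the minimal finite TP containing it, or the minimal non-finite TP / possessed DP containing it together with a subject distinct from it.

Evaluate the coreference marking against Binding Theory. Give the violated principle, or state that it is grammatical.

Principle A

The two coindexed NPs are *Priya₁* and *herself₁*.
*herself₁* is an anaphor. Principle A requires it to be bound within its binding domain — the embedded TP, whose subject is Odette₂.
Within that domain it is c-commanded by *Odette₂*, which does not share its index.
*Priya₁* does c-command the anaphor, but from outside its binding domain.
The anaphor is unbound in its domain → Principle A violation.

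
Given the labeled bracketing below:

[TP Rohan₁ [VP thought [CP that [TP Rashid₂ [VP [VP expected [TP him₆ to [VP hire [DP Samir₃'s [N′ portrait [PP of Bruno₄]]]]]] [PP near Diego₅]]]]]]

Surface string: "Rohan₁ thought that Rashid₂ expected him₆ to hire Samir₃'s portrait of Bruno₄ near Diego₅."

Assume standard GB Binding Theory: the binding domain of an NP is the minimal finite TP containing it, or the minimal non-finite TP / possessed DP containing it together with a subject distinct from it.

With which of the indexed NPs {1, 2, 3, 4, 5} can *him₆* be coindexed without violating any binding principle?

{1, 5}

*him* is a pronoun, so Principle B applies: it must be free in its binding domain.
Binding domain of *him₆*: the embedded TP, whose subject is Rashid₂.
*Rohan₁* c-commands the pronoun but from outside its binding domain, and is not c-commanded by it → coindexation permitted.
*Rashid₂* c-commands the pronoun within its binding domain → coindexation would violate Principle B.
*Samir₃*: the pronoun c-commands this R-expression → coindexation would violate Principle C on *Samir₃*.
*Bruno₄*: the pronoun c-commands this R-expression → coindexation would violate Principle C on *Bruno₄*.
*Diego₅* and the pronoun do not c-command one another → neither Principle B nor Principle C is at stake; coindexation permitted.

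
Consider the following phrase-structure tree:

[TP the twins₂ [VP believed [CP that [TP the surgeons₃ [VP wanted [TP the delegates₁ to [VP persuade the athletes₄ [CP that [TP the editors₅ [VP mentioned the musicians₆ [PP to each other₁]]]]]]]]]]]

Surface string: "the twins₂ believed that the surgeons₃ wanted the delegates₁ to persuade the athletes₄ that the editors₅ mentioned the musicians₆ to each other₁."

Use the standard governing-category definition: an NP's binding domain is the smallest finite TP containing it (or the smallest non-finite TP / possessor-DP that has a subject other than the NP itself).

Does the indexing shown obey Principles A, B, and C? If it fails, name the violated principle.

The two coindexed NPs are *the delegates₁* and *each other₁*.
*each other₁* is an anaphor. Principle A requires it to be bound within its binding domain — the embedded TP, whose subject is the editors₅.
Within that domain it is c-commanded by *the editors₅*, *the musicians₆*, none of which share its index.
*the delegates₁* does c-command the anaphor, but from outside its binding domain.
The anaphor is unbound in its domain → Principle A violation.

Principle A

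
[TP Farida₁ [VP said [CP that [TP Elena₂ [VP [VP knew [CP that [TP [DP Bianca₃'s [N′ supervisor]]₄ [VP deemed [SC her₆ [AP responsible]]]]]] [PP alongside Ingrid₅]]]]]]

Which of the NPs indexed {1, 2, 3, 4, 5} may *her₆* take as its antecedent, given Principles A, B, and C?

{1, 2, 3, 5}

*her* is a pronoun, so Principle B applies: it must be free in its binding domain.
Binding domain of *her₆*: the embedded TP, whose subject is [Bianca₃'s supervisor]₄.
*Farida₁* c-commands the pronoun but from outside its binding domain, and is not c-commanded by it → coindexation permitted.
*Elena₂* c-commands the pronoun but from outside its binding domain, and is not c-commanded by it → coindexation permitted.
*Bianca₃* and the pronoun do not c-command one another → neither Principle B nor Principle C is at stake; coindexation permitted.
*[Bianca₃'s supervisor]₄* c-commands the pronoun within its binding domain → coindexation would violate Principle B.
*Ingrid₅* and the pronoun do not c-command one another → neither Principle B nor Principle C is at stake; coindexation permitted.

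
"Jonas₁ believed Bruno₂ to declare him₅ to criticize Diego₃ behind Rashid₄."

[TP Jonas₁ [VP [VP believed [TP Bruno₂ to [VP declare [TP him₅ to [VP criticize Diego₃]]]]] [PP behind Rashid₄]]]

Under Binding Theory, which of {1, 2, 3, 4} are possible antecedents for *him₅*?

{1, 4}

*him* is a pronoun, so Principle B applies: it must be free in its binding domain.
Binding domain of *him₅*: the embedded TP, whose subject is Bruno₂.
*Jonas₁* c-commands the pronoun but from outside its binding domain, and is not c-commanded by it → coindexation permitted.
*Bruno₂* c-commands the pronoun within its binding domain → coindexation would violate Principle B.
*Diego₃*: the pronoun c-commands this R-expression → coindexation would violate Principle C on *Diego₃*.
*Rashid₄* and the pronoun do not c-command one another → neither Principle B nor Principle C is at stake; coindexation permitted.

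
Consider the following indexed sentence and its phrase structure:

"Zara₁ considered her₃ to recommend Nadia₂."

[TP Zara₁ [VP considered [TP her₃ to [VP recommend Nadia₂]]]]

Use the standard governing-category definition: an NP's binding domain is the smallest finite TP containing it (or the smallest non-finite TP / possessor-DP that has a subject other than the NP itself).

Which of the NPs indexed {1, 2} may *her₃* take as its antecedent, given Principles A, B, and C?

none

*her* is a pronoun, so Principle B applies: it must be free in its binding domain.
Binding domain of *her₃*: the matrix TP, whose subject is Zara₁.
*Zara₁* c-commands the pronoun within its binding domain → coindexation would violate Principle B.
*Nadia₂*: the pronoun c-commands this R-expression → coindexation would violate Principle C on *Nadia₂*.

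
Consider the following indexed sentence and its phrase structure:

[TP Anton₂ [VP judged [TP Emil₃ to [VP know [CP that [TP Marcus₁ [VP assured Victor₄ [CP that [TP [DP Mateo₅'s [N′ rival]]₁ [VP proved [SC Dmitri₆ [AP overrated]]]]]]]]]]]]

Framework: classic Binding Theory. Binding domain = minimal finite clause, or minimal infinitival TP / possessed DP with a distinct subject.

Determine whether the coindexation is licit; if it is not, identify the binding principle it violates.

The two coindexed NPs are *[Mateo₅'s rival]₁* and *Marcus₁*.
*[Mateo₅'s rival]₁* is an R-expression. Principle C requires it to be free everywhere.
*Marcus₁* c-commands it and carries the same index.
The R-expression is bound → Principle C violation.

Principle C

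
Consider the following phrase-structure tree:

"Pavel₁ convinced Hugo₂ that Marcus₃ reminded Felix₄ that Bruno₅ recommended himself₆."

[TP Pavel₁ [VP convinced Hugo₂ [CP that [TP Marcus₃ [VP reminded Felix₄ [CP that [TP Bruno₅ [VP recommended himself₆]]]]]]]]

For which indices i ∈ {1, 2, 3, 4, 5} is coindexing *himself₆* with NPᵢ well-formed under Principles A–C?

*himself* is an anaphor, so Principle A applies: it must be bound in its binding domain.
Binding domain of *himself₆*: the embedded TP, whose subject is Bruno₅.
*Pavel₁* c-commands the anaphor but is outside its binding domain → cannot satisfy Principle A.
*Hugo₂* c-commands the anaphor but is outside its binding domain → cannot satisfy Principle A.
*Marcus₃* c-commands the anaphor but is outside its binding domain → cannot satisfy Principle A.
*Felix₄* c-commands the anaphor but is outside its binding domain → cannot satisfy Principle A.
*Bruno₅* c-commands the anaphor within its binding domain → licit binder.

{5}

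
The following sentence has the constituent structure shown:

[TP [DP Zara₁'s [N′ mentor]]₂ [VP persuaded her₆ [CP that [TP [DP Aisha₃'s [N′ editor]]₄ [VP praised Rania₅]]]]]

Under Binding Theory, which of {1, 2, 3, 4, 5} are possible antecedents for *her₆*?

{1}

*her* is a pronoun, so Principle B applies: it must be free in its binding domain.
Binding domain of *her₆*: the matrix TP, whose subject is [Zara₁'s mentor]₂.
*Zara₁* and the pronoun do not c-command one another → neither Principle B nor Principle C is at stake; coindexation permitted.
*[Zara₁'s mentor]₂* c-commands the pronoun within its binding domain → coindexation would violate Principle B.
*Aisha₃*: the pronoun c-commands this R-expression → coindexation would violate Principle C on *Aisha₃*.
*[Aisha₃'s editor]₄*: the pronoun c-commands this R-expression → coindexation would violate Principle C on *[Aisha₃'s editor]₄*.
*Rania₅*: the pronoun c-commands this R-expression → coindexation would violate Principle C on *Rania₅*.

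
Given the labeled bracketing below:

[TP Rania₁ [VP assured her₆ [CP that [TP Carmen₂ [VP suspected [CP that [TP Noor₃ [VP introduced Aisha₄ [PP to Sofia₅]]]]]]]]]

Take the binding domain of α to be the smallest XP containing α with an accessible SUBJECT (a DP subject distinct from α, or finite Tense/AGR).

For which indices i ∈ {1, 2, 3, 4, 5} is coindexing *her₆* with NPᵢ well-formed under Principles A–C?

*her* is a pronoun, so Principle B applies: it must be free in its binding domain.
Binding domain of *her₆*: the matrix TP, whose subject is Rania₁.
*Rania₁* c-commands the pronoun within its binding domain → coindexation would violate Principle B.
*Carmen₂*: the pronoun c-commands this R-expression → coindexation would violate Principle C on *Carmen₂*.
*Noor₃*: the pronoun c-commands this R-expression → coindexation would violate Principle C on *Noor₃*.
*Aisha₄*: the pronoun c-commands this R-expression → coindexation would violate Principle C on *Aisha₄*.
*Sofia₅*: the pronoun c-commands this R-expression → coindexation would violate Principle C on *Sofia₅*.

none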